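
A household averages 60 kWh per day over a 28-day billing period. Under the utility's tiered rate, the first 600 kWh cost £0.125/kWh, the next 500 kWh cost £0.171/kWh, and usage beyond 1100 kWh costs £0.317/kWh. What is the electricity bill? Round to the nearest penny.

£344.36

Usage = 60 kWh/day × 28 days = 1680 kWh
First 600 kWh × £0.125 = £75.00
Next 500 kWh × £0.171 = £85.50
Remaining 580 kWh × £0.317 = £183.86
Total = £344.36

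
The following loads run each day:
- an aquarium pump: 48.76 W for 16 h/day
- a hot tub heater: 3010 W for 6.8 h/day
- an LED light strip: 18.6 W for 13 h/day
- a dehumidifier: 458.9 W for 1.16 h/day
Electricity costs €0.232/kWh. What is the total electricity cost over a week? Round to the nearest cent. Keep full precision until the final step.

€35.76

aquarium pump: 48.76 W × 16 h × 7 d = 5,461 Wh = 5.461 kWh
hot tub heater: 3010 W × 6.8 h × 7 d = 143,276 Wh = 143.3 kWh
LED light strip: 18.6 W × 13 h × 7 d = 1,693 Wh = 1.693 kWh
dehumidifier: 458.9 W × 1.16 h × 7 d = 3,726 Wh = 3.726 kWh
Total energy = 5.461 + 143.3 + 1.693 + 3.726 = 154.2 kWh
Cost = 154.2 kWh × €0.232 = €35.76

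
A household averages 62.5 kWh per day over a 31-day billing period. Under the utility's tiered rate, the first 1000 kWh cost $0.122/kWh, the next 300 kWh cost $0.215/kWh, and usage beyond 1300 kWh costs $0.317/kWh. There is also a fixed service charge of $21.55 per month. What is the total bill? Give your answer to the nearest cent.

Usage = 62.5 kWh/day × 31 days = 1937.5 kWh
First 1000 kWh × $0.122 = $122.00
Next 300 kWh × $0.215 = $64.50
Remaining 637.5 kWh × $0.317 = $202.09
Energy charge = $388.59; + service $21.55 = $410.14

$410.14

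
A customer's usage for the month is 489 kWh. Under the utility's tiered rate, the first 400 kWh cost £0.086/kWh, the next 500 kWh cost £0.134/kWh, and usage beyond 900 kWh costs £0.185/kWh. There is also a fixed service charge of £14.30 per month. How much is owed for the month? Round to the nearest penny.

£60.63

First 400 kWh × £0.086 = £34.40
Next 89 kWh × £0.134 = £11.93
Remaining tier: 0 kWh (not reached)
Energy charge = £46.33; + service £14.30 = £60.63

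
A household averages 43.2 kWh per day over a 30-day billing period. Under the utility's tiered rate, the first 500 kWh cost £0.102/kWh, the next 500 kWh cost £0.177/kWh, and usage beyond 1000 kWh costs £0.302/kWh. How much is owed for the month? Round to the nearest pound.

Usage = 43.2 kWh/day × 30 days = 1296 kWh
First 500 kWh × £0.102 = £51.00
Next 500 kWh × £0.177 = £88.50
Remaining 296 kWh × £0.302 = £89.39
Total = £228.89 ≈ £229

£229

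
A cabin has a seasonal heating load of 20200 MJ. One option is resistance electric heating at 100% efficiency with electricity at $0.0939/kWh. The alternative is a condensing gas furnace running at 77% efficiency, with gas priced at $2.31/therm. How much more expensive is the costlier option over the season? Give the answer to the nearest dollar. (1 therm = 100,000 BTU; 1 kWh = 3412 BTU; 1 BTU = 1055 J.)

Heat load = 20200 MJ = 20,200,000,000 J / 1055 = 19,146,919 BTU
Gas: input = 19,146,919 / 0.77 = 24,866,129 BTU = 248.7 therm → 248.7 × $2.31 = $574.41
Electric: 19,146,919 BTU / 3412 = 5,612 kWh → × $0.0939 = $526.93
Difference = |$574.41 − $526.93| = $47.47 ≈ $47

$47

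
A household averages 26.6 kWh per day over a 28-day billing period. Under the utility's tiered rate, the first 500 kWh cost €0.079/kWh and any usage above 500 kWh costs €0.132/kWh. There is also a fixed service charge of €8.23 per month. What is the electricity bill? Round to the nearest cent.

€80.04

Usage = 26.6 kWh/day × 28 days = 744.8 kWh
First 500 kWh × €0.079 = €39.50
Remaining 244.8 kWh × €0.132 = €32.31
Energy charge = €71.81; + service €8.23 = €80.04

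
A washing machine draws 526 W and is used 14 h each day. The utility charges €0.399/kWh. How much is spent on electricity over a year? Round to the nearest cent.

Energy = 526 W × 14 h/day × 365 days = 2,687,860 Wh = 2,688 kWh
Cost = 2,688 kWh × €0.399/kWh = €1,072.46

€1072.46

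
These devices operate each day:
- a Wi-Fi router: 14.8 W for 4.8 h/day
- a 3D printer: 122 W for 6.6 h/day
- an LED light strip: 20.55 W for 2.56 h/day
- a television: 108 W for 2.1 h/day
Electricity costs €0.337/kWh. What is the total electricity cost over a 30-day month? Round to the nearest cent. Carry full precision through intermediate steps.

Wi-Fi router: 14.8 W × 4.8 h × 30 d = 2,131 Wh = 2.131 kWh
3D printer: 122 W × 6.6 h × 30 d = 24,156 Wh = 24.16 kWh
LED light strip: 20.55 W × 2.56 h × 30 d = 1,578 Wh = 1.578 kWh
television: 108 W × 2.1 h × 30 d = 6,804 Wh = 6.804 kWh
Total energy = 2.131 + 24.16 + 1.578 + 6.804 = 34.67 kWh
Cost = 34.67 kWh × €0.337 = €11.68

€11.68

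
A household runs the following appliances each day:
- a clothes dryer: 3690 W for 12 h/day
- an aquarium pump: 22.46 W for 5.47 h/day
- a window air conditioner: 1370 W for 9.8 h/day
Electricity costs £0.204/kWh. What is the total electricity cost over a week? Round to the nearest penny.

£82.58

clothes dryer: 3690 W × 12 h × 7 d = 309,960 Wh = 310 kWh
aquarium pump: 22.46 W × 5.47 h × 7 d = 860 Wh = 0.86 kWh
window air conditioner: 1370 W × 9.8 h × 7 d = 93,982 Wh = 93.98 kWh
Total energy = 310 + 0.86 + 93.98 = 404.8 kWh
Cost = 404.8 kWh × £0.204 = £82.58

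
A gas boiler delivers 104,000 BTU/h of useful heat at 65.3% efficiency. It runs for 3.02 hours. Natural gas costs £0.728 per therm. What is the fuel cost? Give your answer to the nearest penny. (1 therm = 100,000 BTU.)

£3.50

Heat delivered = 104,000 BTU/h × 3.02 h = 314,080 BTU
Gas input = 314,080 / 0.653 = 480,980 BTU
= 480,980 / 100,000 = 4.81 therm
Cost = 4.81 × £0.728/therm = £3.50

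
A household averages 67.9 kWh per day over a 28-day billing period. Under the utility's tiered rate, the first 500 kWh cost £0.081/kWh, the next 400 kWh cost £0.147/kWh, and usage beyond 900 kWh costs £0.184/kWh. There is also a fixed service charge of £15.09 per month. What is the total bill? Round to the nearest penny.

Usage = 67.9 kWh/day × 28 days = 1901.2 kWh
First 500 kWh × £0.081 = £40.50
Next 400 kWh × £0.147 = £58.80
Remaining 1001.2 kWh × £0.184 = £184.22
Energy charge = £283.52; + service £15.09 = £298.61

£298.61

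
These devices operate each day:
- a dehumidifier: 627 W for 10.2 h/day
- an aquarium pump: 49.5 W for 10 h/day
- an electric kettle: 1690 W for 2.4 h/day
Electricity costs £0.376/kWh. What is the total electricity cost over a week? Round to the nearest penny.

dehumidifier: 627 W × 10.2 h × 7 d = 44,768 Wh = 44.77 kWh
aquarium pump: 49.5 W × 10 h × 7 d = 3,465 Wh = 3.465 kWh
electric kettle: 1690 W × 2.4 h × 7 d = 28,392 Wh = 28.39 kWh
Total energy = 44.77 + 3.465 + 28.39 = 76.62 kWh
Cost = 76.62 kWh × £0.376 = £28.81

£28.81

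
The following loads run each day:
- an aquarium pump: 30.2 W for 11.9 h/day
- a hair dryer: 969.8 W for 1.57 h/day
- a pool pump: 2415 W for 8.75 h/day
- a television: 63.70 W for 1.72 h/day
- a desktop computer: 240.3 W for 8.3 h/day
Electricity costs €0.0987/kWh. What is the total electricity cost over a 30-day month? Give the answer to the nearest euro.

aquarium pump: 30.2 W × 11.9 h × 30 d = 10,781 Wh = 10.78 kWh
hair dryer: 969.8 W × 1.57 h × 30 d = 45,678 Wh = 45.68 kWh
pool pump: 2415 W × 8.75 h × 30 d = 633,938 Wh = 633.9 kWh
television: 63.70 W × 1.72 h × 30 d = 3,287 Wh = 3.287 kWh
desktop computer: 240.3 W × 8.3 h × 30 d = 59,835 Wh = 59.83 kWh
Total energy = 10.78 + 45.68 + 633.9 + 3.287 + 59.83 = 753.5 kWh
Cost = 753.5 kWh × €0.0987 = €74.37 ≈ €74

€74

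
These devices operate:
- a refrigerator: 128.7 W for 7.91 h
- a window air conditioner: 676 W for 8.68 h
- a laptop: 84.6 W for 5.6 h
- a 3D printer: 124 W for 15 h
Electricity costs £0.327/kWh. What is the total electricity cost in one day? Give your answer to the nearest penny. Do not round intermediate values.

refrigerator: 128.7 W × 7.91 h = 1,018 Wh = 1.018 kWh
window air conditioner: 676 W × 8.68 h = 5,868 Wh = 5.868 kWh
laptop: 84.6 W × 5.6 h = 474 Wh = 0.4738 kWh
3D printer: 124 W × 15 h = 1,860 Wh = 1.86 kWh
Total energy = 1.018 + 5.868 + 0.4738 + 1.86 = 9.219 kWh
Cost = 9.219 kWh × £0.327 = £3.01

£3.01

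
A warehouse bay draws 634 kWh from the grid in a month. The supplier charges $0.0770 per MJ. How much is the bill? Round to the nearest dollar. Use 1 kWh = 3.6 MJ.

634 kWh × (3.6 MJ/kWh) = 2,282 MJ
Cost = 2,282 MJ × $0.0770/MJ = $175.74 ≈ $176

$176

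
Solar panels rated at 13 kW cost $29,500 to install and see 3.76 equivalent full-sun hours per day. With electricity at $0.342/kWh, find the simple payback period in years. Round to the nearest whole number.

Daily generation = 13 kW × 3.76 h = 48.88 kWh
Annual generation = 48.88 × 365 = 17841 kWh
Annual savings = 17841 × $0.342 = $6,101.69
Payback = $29,500 / $6,101.69 = 4.83 years

5 years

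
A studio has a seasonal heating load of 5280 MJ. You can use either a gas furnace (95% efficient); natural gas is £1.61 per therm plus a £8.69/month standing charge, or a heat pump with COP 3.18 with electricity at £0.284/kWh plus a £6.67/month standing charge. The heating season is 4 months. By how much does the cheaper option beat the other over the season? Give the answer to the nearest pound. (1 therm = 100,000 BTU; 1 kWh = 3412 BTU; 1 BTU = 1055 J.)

Heat load = 5280 MJ = 5,280,000,000 J / 1055 = 5,004,739 BTU
Gas: input = 5,004,739 / 0.95 = 5,268,147 BTU = 52.68 therm → 52.68 × £1.61 = £84.82; + 4 × £8.69 standing = £119.58
Heat pump: 5,004,739 BTU / 3412 = 1,467 kWh heat; / 3.18 = 461.3 kWh in → × £0.284 = £131.00; + 4 × £6.67 standing = £157.68
Difference = |£119.58 − £157.68| = £38.10 ≈ £38

£38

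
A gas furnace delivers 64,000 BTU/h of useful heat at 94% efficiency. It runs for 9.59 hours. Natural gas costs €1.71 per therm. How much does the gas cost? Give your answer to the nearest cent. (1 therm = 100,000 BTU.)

€11.17

Heat delivered = 64,000 BTU/h × 9.59 h = 613,760 BTU
Gas input = 613,760 / 0.94 = 652,936 BTU
= 652,936 / 100,000 = 6.529 therm
Cost = 6.529 × €1.71/therm = €11.17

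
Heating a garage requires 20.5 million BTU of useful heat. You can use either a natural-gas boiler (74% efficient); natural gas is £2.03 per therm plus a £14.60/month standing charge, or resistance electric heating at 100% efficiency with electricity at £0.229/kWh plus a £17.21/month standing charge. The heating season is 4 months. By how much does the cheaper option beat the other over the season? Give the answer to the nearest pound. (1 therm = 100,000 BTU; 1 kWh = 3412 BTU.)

£824

Heat load = 20.5 × 10⁶ BTU = 20,500,000 BTU
Gas: input = 20,500,000 / 0.74 = 27,702,703 BTU = 277 therm → 277 × £2.03 = £562.36; + 4 × £14.60 standing = £620.76
Electric: 20,500,000 BTU / 3412 = 6,008 kWh → × £0.229 = £1,375.88; + 4 × £17.21 standing = £1,444.72
Difference = |£620.76 − £1,444.72| = £823.95 ≈ £824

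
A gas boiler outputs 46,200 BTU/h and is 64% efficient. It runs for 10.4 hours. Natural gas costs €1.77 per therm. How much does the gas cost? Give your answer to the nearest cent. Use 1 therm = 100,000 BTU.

€13.29

Heat delivered = 46,200 BTU/h × 10.4 h = 480,480 BTU
Gas input = 480,480 / 0.64 = 750,750 BTU
= 750,750 / 100,000 = 7.508 therm
Cost = 7.508 × €1.77/therm = €13.29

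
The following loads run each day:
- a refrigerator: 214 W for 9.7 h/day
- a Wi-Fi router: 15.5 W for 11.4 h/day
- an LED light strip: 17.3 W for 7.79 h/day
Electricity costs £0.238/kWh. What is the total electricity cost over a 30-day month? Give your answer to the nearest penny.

refrigerator: 214 W × 9.7 h × 30 d = 62,274 Wh = 62.27 kWh
Wi-Fi router: 15.5 W × 11.4 h × 30 d = 5,301 Wh = 5.301 kWh
LED light strip: 17.3 W × 7.79 h × 30 d = 4,043 Wh = 4.043 kWh
Total energy = 62.27 + 5.301 + 4.043 = 71.62 kWh
Cost = 71.62 kWh × £0.238 = £17.05

£17.05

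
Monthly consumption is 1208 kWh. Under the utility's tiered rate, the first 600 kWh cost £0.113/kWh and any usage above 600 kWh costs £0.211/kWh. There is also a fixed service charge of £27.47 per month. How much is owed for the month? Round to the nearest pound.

£224

First 600 kWh × £0.113 = £67.80
Remaining 608 kWh × £0.211 = £128.29
Energy charge = £196.09; + service £27.47 = £223.56 ≈ £224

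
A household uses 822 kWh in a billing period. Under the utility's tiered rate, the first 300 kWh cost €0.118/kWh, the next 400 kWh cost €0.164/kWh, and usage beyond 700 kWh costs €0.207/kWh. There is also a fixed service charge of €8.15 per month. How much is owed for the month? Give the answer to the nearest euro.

€134

First 300 kWh × €0.118 = €35.40
Next 400 kWh × €0.164 = €65.60
Remaining 122 kWh × €0.207 = €25.25
Energy charge = €126.25; + service €8.15 = €134.40 ≈ €134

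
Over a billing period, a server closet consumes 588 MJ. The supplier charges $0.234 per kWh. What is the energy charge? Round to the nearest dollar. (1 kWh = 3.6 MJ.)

$38

588 MJ × (0.27778 kWh/MJ) = 163.3 kWh
Cost = 163.3 kWh × $0.234/kWh = $38.22 ≈ $38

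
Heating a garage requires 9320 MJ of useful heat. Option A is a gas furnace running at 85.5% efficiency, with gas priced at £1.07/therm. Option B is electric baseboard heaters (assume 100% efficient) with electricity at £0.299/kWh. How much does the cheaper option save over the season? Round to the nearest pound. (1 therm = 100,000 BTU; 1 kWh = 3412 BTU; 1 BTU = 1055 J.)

£664

Heat load = 9320 MJ = 9,320,000,000 J / 1055 = 8,834,123 BTU
Gas: input = 8,834,123 / 0.855 = 10,332,308 BTU = 103.3 therm → 103.3 × £1.07 = £110.56
Electric: 8,834,123 BTU / 3412 = 2,589 kWh → × £0.299 = £774.15
Difference = |£110.56 − £774.15| = £663.60 ≈ £664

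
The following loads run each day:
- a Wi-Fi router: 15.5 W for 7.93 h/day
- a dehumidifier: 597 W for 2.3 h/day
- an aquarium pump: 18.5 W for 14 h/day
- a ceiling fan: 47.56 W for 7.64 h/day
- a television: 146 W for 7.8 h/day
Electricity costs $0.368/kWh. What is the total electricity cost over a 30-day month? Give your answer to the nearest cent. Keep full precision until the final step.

$35.96

Wi-Fi router: 15.5 W × 7.93 h × 30 d = 3,687 Wh = 3.687 kWh
dehumidifier: 597 W × 2.3 h × 30 d = 41,193 Wh = 41.19 kWh
aquarium pump: 18.5 W × 14 h × 30 d = 7,770 Wh = 7.77 kWh
ceiling fan: 47.56 W × 7.64 h × 30 d = 10,901 Wh = 10.9 kWh
television: 146 W × 7.8 h × 30 d = 34,164 Wh = 34.16 kWh
Total energy = 3.687 + 41.19 + 7.77 + 10.9 + 34.16 = 97.72 kWh
Cost = 97.72 kWh × $0.368 = $35.96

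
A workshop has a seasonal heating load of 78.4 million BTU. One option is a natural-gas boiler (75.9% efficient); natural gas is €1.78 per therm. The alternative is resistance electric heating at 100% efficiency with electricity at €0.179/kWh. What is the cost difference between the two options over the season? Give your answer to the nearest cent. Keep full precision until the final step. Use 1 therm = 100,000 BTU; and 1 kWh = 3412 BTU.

Heat load = 78.4 × 10⁶ BTU = 78,400,000 BTU
Gas: input = 78,400,000 / 0.759 = 103,293,808 BTU = 1,033 therm → 1,033 × €1.78 = €1,838.63
Electric: 78,400,000 BTU / 3412 = 22,980 kWh → × €0.179 = €4,113.01
Difference = |€1,838.63 − €4,113.01| = €2,274.38

€2274.38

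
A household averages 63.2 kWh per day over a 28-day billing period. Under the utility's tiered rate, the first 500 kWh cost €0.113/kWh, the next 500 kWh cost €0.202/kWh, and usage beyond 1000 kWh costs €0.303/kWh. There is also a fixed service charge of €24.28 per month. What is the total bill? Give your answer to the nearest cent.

€414.97

Usage = 63.2 kWh/day × 28 days = 1769.6 kWh
First 500 kWh × €0.113 = €56.50
Next 500 kWh × €0.202 = €101.00
Remaining 769.6 kWh × €0.303 = €233.19
Energy charge = €390.69; + service €24.28 = €414.97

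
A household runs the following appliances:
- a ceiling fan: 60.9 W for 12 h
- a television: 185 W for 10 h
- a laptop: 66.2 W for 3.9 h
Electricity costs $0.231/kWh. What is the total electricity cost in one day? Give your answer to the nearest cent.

$0.66

ceiling fan: 60.9 W × 12 h = 731 Wh = 0.7308 kWh
television: 185 W × 10 h = 1,850 Wh = 1.85 kWh
laptop: 66.2 W × 3.9 h = 258 Wh = 0.2582 kWh
Total energy = 0.7308 + 1.85 + 0.2582 = 2.839 kWh
Cost = 2.839 kWh × $0.231 = $0.66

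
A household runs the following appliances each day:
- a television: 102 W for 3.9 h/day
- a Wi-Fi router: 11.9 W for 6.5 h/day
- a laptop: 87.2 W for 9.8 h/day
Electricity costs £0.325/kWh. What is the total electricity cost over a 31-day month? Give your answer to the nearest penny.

television: 102 W × 3.9 h × 31 d = 12,332 Wh = 12.33 kWh
Wi-Fi router: 11.9 W × 6.5 h × 31 d = 2,398 Wh = 2.398 kWh
laptop: 87.2 W × 9.8 h × 31 d = 26,491 Wh = 26.49 kWh
Total energy = 12.33 + 2.398 + 26.49 = 41.22 kWh
Cost = 41.22 kWh × £0.325 = £13.40

£13.40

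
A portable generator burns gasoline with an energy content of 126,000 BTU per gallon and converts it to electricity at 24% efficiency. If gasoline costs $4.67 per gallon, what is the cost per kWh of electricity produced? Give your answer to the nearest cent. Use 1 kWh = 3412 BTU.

$0.53

Electrical output per gallon = 126,000 BTU × 0.24 / 3412 BTU/kWh = 8.863 kWh
Cost per kWh = $4.67 / 8.863 kWh = $0.527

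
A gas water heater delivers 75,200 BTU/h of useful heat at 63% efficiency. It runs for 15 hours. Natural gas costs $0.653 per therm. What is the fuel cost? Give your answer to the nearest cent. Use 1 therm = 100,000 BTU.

$11.69

Heat delivered = 75,200 BTU/h × 15 h = 1,128,000 BTU
Gas input = 1,128,000 / 0.63 = 1,790,476 BTU
= 1,790,476 / 100,000 = 17.9 therm
Cost = 17.9 × $0.653/therm = $11.69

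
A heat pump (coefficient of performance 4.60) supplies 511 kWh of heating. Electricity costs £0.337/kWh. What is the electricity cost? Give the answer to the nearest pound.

£37

Electrical input = 511 kWh / 4.60 = 111.1 kWh
Cost = 111.1 × £0.337/kWh = £37.44 ≈ £37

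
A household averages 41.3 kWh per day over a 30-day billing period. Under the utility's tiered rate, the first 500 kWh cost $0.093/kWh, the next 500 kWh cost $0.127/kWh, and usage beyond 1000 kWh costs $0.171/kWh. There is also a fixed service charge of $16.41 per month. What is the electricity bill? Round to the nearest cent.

Usage = 41.3 kWh/day × 30 days = 1239 kWh
First 500 kWh × $0.093 = $46.50
Next 500 kWh × $0.127 = $63.50
Remaining 239 kWh × $0.171 = $40.87
Energy charge = $150.87; + service $16.41 = $167.28

$167.28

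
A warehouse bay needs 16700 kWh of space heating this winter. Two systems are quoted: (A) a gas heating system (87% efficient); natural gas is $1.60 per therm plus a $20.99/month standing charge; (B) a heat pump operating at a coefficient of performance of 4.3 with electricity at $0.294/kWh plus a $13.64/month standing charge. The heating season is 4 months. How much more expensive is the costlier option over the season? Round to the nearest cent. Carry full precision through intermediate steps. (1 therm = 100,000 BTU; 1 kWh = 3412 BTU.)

$64.50

Heat load = 16700 kWh × 3412 = 56,980,400 BTU
Gas: input = 56,980,400 / 0.87 = 65,494,713 BTU = 654.9 therm → 654.9 × $1.60 = $1,047.92; + 4 × $20.99 standing = $1,131.88
Heat pump: 56,980,400 BTU / 3412 = 16,700 kWh heat; / 4.3 = 3,884 kWh in → × $0.294 = $1,141.81; + 4 × $13.64 standing = $1,196.37
Difference = |$1,131.88 − $1,196.37| = $64.50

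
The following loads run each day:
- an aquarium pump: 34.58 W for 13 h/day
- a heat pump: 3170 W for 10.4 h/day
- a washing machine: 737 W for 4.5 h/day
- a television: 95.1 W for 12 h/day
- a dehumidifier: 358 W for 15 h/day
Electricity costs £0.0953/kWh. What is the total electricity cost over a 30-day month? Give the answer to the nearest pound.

aquarium pump: 34.58 W × 13 h × 30 d = 13,486 Wh = 13.49 kWh
heat pump: 3170 W × 10.4 h × 30 d = 989,040 Wh = 989 kWh
washing machine: 737 W × 4.5 h × 30 d = 99,495 Wh = 99.5 kWh
television: 95.1 W × 12 h × 30 d = 34,236 Wh = 34.24 kWh
dehumidifier: 358 W × 15 h × 30 d = 161,100 Wh = 161.1 kWh
Total energy = 13.49 + 989 + 99.5 + 34.24 + 161.1 = 1,297 kWh
Cost = 1,297 kWh × £0.0953 = £123.64 ≈ £124

£124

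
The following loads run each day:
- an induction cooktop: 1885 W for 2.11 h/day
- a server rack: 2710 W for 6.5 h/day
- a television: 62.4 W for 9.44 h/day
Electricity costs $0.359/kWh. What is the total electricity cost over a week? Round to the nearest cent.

$55.74

induction cooktop: 1885 W × 2.11 h × 7 d = 27,841 Wh = 27.84 kWh
server rack: 2710 W × 6.5 h × 7 d = 123,305 Wh = 123.3 kWh
television: 62.4 W × 9.44 h × 7 d = 4,123 Wh = 4.123 kWh
Total energy = 27.84 + 123.3 + 4.123 = 155.3 kWh
Cost = 155.3 kWh × $0.359 = $55.74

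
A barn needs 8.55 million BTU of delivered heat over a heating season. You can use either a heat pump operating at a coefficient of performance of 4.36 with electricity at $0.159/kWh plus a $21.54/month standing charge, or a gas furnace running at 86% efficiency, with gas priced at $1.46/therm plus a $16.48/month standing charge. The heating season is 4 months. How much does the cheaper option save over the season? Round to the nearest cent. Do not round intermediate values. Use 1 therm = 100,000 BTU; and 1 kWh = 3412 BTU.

$33.53

Heat load = 8.55 × 10⁶ BTU = 8,550,000 BTU
Gas: input = 8,550,000 / 0.86 = 9,941,860 BTU = 99.42 therm → 99.42 × $1.46 = $145.15; + 4 × $16.48 standing = $211.07
Heat pump: 8,550,000 BTU / 3412 = 2,506 kWh heat; / 4.36 = 574.7 kWh in → × $0.159 = $91.38; + 4 × $21.54 standing = $177.54
Difference = |$211.07 − $177.54| = $33.53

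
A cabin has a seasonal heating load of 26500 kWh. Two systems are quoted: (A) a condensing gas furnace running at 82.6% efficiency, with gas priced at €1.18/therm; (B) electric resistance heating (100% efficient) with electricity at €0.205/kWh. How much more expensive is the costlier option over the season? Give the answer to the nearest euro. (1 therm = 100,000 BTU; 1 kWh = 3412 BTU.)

€4141

Heat load = 26500 kWh × 3412 = 90,418,000 BTU
Gas: input = 90,418,000 / 0.826 = 109,464,891 BTU = 1,095 therm → 1,095 × €1.18 = €1,291.69
Electric: 90,418,000 BTU / 3412 = 26,500 kWh → × €0.205 = €5,432.50
Difference = |€1,291.69 − €5,432.50| = €4,140.81 ≈ €4141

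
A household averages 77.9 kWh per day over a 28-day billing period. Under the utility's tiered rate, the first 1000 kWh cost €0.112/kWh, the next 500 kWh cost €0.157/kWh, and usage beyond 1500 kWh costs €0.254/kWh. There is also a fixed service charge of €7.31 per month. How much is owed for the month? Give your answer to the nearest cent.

Usage = 77.9 kWh/day × 28 days = 2181.2 kWh
First 1000 kWh × €0.112 = €112.00
Next 500 kWh × €0.157 = €78.50
Remaining 681.2 kWh × €0.254 = €173.02
Energy charge = €363.52; + service €7.31 = €370.83

€370.83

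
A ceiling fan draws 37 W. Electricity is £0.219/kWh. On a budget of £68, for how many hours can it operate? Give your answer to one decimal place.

Energy budget = £68 / £0.219 per kWh = 310.5 kWh = 310,502 Wh
Runtime = 310,502 Wh / 37 W = 8,392 h

8392.0 h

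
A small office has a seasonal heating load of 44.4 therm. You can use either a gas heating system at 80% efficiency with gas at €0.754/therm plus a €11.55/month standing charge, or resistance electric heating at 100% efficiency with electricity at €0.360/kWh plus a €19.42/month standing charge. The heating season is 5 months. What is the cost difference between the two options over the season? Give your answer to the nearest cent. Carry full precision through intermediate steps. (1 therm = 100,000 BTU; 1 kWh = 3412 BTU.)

€465.97

Heat load = 44.4 therm × 100,000 = 4,440,000 BTU
Gas: input = 4,440,000 / 0.80 = 5,550,000 BTU = 55.5 therm → 55.5 × €0.754 = €41.85; + 5 × €11.55 standing = €99.60
Electric: 4,440,000 BTU / 3412 = 1,301 kWh → × €0.360 = €468.46; + 5 × €19.42 standing = €565.56
Difference = |€99.60 − €565.56| = €465.97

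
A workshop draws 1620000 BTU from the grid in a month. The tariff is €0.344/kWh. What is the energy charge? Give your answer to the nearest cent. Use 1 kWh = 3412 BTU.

€163.33

1620000 BTU × (0.00029308 kWh/BTU) = 474.8 kWh
Cost = 474.8 kWh × €0.344/kWh = €163.33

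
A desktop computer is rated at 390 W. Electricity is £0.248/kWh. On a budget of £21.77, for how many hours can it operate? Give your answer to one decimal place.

Energy budget = £21.77 / £0.248 per kWh = 87.78 kWh = 87,782 Wh
Runtime = 87,782 Wh / 390 W = 225.1 h

225.1 h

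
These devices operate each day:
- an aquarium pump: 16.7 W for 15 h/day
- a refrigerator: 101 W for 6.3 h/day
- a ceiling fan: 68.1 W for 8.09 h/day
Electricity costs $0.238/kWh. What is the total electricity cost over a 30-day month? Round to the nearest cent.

aquarium pump: 16.7 W × 15 h × 30 d = 7,515 Wh = 7.515 kWh
refrigerator: 101 W × 6.3 h × 30 d = 19,089 Wh = 19.09 kWh
ceiling fan: 68.1 W × 8.09 h × 30 d = 16,528 Wh = 16.53 kWh
Total energy = 7.515 + 19.09 + 16.53 = 43.13 kWh
Cost = 43.13 kWh × $0.238 = $10.27

$10.27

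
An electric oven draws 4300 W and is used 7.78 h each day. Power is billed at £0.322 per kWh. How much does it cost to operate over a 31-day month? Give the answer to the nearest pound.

Energy = 4300 W × 7.78 h/day × 31 days = 1,037,074 Wh = 1,037 kWh
Cost = 1,037 kWh × £0.322/kWh = £333.94 ≈ £334

£334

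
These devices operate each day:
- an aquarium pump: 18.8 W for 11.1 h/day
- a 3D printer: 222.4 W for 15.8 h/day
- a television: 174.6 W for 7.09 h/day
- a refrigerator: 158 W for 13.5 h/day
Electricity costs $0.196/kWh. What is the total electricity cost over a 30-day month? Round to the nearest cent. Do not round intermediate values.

aquarium pump: 18.8 W × 11.1 h × 30 d = 6,260 Wh = 6.26 kWh
3D printer: 222.4 W × 15.8 h × 30 d = 105,418 Wh = 105.4 kWh
television: 174.6 W × 7.09 h × 30 d = 37,137 Wh = 37.14 kWh
refrigerator: 158 W × 13.5 h × 30 d = 63,990 Wh = 63.99 kWh
Total energy = 6.26 + 105.4 + 37.14 + 63.99 = 212.8 kWh
Cost = 212.8 kWh × $0.196 = $41.71

$41.71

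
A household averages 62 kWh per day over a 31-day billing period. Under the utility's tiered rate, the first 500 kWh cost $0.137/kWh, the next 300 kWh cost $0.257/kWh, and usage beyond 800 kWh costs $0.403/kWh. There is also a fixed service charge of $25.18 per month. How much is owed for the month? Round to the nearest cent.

$622.95

Usage = 62 kWh/day × 31 days = 1922 kWh
First 500 kWh × $0.137 = $68.50
Next 300 kWh × $0.257 = $77.10
Remaining 1122 kWh × $0.403 = $452.17
Energy charge = $597.77; + service $25.18 = $622.95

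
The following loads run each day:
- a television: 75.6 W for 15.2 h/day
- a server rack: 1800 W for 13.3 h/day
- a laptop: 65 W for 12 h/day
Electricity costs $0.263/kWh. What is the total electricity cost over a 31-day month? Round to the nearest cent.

television: 75.6 W × 15.2 h × 31 d = 35,623 Wh = 35.62 kWh
server rack: 1800 W × 13.3 h × 31 d = 742,140 Wh = 742.1 kWh
laptop: 65 W × 12 h × 31 d = 24,180 Wh = 24.18 kWh
Total energy = 35.62 + 742.1 + 24.18 = 801.9 kWh
Cost = 801.9 kWh × $0.263 = $210.91

$210.91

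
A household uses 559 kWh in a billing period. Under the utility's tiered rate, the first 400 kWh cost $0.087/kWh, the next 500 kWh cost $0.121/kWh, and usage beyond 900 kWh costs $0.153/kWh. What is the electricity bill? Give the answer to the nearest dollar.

First 400 kWh × $0.087 = $34.80
Next 159 kWh × $0.121 = $19.24
Remaining tier: 0 kWh (not reached)
Total = $54.04 ≈ $54

$54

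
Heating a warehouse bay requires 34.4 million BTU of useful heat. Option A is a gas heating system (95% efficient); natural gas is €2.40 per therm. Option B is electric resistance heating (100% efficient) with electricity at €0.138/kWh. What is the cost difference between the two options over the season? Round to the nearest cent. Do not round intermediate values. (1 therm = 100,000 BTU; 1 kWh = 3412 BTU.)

€522.27

Heat load = 34.4 × 10⁶ BTU = 34,400,000 BTU
Gas: input = 34,400,000 / 0.95 = 36,210,526 BTU = 362.1 therm → 362.1 × €2.40 = €869.05
Electric: 34,400,000 BTU / 3412 = 10,080 kWh → × €0.138 = €1,391.32
Difference = |€869.05 − €1,391.32| = €522.27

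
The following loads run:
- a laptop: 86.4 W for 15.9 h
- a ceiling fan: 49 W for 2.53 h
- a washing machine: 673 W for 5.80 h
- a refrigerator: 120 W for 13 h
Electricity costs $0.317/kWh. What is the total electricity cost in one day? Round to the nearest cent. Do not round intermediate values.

laptop: 86.4 W × 15.9 h = 1,374 Wh = 1.374 kWh
ceiling fan: 49 W × 2.53 h = 124 Wh = 0.124 kWh
washing machine: 673 W × 5.80 h = 3,903 Wh = 3.903 kWh
refrigerator: 120 W × 13 h = 1,560 Wh = 1.56 kWh
Total energy = 1.374 + 0.124 + 3.903 + 1.56 = 6.961 kWh
Cost = 6.961 kWh × $0.317 = $2.21

$2.21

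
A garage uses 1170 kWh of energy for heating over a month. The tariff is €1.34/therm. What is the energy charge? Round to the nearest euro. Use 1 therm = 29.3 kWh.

1170 kWh × (0.03413 therm/kWh) = 39.93 therm
Cost = 39.93 therm × €1.34/therm = €53.51 ≈ €54

€54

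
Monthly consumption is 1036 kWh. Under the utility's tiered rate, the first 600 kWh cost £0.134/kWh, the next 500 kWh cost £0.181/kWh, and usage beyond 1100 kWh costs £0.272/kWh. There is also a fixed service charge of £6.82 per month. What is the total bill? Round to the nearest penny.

First 600 kWh × £0.134 = £80.40
Next 436 kWh × £0.181 = £78.92
Remaining tier: 0 kWh (not reached)
Energy charge = £159.32; + service £6.82 = £166.14

£166.14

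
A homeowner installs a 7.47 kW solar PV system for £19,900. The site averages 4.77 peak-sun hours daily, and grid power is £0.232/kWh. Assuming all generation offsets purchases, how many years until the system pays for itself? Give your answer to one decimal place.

Daily generation = 7.47 kW × 4.77 h = 35.63 kWh
Annual generation = 35.63 × 365 = 13006 kWh
Annual savings = 13006 × £0.232 = £3,017.31
Payback = £19,900 / £3,017.31 = 6.6 years

6.6 years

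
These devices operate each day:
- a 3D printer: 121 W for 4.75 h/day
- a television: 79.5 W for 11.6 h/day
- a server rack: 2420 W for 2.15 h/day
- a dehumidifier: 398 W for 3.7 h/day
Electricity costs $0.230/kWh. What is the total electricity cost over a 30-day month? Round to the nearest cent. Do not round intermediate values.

$56.39

3D printer: 121 W × 4.75 h × 30 d = 17,242 Wh = 17.24 kWh
television: 79.5 W × 11.6 h × 30 d = 27,666 Wh = 27.67 kWh
server rack: 2420 W × 2.15 h × 30 d = 156,090 Wh = 156.1 kWh
dehumidifier: 398 W × 3.7 h × 30 d = 44,178 Wh = 44.18 kWh
Total energy = 17.24 + 27.67 + 156.1 + 44.18 = 245.2 kWh
Cost = 245.2 kWh × $0.230 = $56.39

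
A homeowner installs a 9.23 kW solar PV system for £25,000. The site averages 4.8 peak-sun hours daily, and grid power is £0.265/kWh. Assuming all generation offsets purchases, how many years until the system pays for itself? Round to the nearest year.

6 years

Daily generation = 9.23 kW × 4.8 h = 44.3 kWh
Annual generation = 44.3 × 365 = 16171 kWh
Annual savings = 16171 × £0.265 = £4,285.30
Payback = £25,000 / £4,285.30 = 5.83 years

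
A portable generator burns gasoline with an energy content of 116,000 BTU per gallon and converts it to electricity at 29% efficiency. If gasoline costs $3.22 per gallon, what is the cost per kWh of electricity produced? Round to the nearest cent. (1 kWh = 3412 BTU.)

Electrical output per gallon = 116,000 BTU × 0.29 / 3412 BTU/kWh = 9.859 kWh
Cost per kWh = $3.22 / 9.859 kWh = $0.327

$0.33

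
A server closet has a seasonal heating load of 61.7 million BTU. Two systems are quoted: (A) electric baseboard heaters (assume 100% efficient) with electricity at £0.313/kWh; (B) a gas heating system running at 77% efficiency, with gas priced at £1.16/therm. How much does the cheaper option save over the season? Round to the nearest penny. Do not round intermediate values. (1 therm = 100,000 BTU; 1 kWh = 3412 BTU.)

Heat load = 61.7 × 10⁶ BTU = 61,700,000 BTU
Gas: input = 61,700,000 / 0.77 = 80,129,870 BTU = 801.3 therm → 801.3 × £1.16 = £929.51
Electric: 61,700,000 BTU / 3412 = 18,080 kWh → × £0.313 = £5,660.05
Difference = |£929.51 − £5,660.05| = £4,730.55

£4730.55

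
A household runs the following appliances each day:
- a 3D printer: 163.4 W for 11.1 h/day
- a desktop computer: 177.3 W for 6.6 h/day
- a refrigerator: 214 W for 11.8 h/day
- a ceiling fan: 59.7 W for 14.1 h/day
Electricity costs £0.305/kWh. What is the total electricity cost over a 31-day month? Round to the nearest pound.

£60

3D printer: 163.4 W × 11.1 h × 31 d = 56,226 Wh = 56.23 kWh
desktop computer: 177.3 W × 6.6 h × 31 d = 36,276 Wh = 36.28 kWh
refrigerator: 214 W × 11.8 h × 31 d = 78,281 Wh = 78.28 kWh
ceiling fan: 59.7 W × 14.1 h × 31 d = 26,095 Wh = 26.09 kWh
Total energy = 56.23 + 36.28 + 78.28 + 26.09 = 196.9 kWh
Cost = 196.9 kWh × £0.305 = £60.05 ≈ £60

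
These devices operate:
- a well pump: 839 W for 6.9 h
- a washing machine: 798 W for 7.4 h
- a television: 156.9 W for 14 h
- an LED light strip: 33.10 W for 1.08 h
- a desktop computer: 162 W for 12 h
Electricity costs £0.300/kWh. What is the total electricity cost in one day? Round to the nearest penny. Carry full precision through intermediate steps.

well pump: 839 W × 6.9 h = 5,789 Wh = 5.789 kWh
washing machine: 798 W × 7.4 h = 5,905 Wh = 5.905 kWh
television: 156.9 W × 14 h = 2,197 Wh = 2.197 kWh
LED light strip: 33.10 W × 1.08 h = 36 Wh = 0.03575 kWh
desktop computer: 162 W × 12 h = 1,944 Wh = 1.944 kWh
Total energy = 5.789 + 5.905 + 2.197 + 0.03575 + 1.944 = 15.87 kWh
Cost = 15.87 kWh × £0.300 = £4.76

£4.76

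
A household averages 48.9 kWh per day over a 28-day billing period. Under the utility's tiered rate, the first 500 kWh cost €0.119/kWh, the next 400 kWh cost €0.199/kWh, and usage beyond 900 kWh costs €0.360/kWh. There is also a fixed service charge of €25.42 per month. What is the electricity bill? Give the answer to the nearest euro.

€333

Usage = 48.9 kWh/day × 28 days = 1369.2 kWh
First 500 kWh × €0.119 = €59.50
Next 400 kWh × €0.199 = €79.60
Remaining 469.2 kWh × €0.360 = €168.91
Energy charge = €308.01; + service €25.42 = €333.43 ≈ €333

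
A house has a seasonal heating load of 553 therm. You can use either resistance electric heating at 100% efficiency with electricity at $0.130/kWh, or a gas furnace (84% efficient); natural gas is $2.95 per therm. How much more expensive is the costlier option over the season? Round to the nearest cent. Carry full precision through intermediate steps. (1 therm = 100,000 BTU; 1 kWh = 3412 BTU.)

$164.89

Heat load = 553 therm × 100,000 = 55,300,000 BTU
Gas: input = 55,300,000 / 0.84 = 65,833,333 BTU = 658.3 therm → 658.3 × $2.95 = $1,942.08
Electric: 55,300,000 BTU / 3412 = 16,210 kWh → × $0.130 = $2,106.98
Difference = |$1,942.08 − $2,106.98| = $164.89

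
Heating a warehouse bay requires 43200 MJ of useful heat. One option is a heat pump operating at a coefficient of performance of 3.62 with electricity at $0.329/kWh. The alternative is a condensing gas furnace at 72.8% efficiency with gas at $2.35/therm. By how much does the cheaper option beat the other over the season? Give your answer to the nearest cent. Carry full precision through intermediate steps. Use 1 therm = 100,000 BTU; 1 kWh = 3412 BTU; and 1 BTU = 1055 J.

Heat load = 43200 MJ = 43,200,000,000 J / 1055 = 40,947,867 BTU
Gas: input = 40,947,867 / 0.728 = 56,247,070 BTU = 562.5 therm → 562.5 × $2.35 = $1,321.81
Heat pump: 40,947,867 BTU / 3412 = 12,000 kWh heat; / 3.62 = 3,315 kWh in → × $0.329 = $1,090.71
Difference = |$1,321.81 − $1,090.71| = $231.10

$231.10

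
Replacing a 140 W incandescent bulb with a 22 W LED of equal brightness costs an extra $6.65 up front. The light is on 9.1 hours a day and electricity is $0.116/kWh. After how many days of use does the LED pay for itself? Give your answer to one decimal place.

53.4 days

Power saved = 140 − 22 = 118 W
Daily energy saved = 118 W × 9.1 h = 1074 Wh = 1.0738 kWh
Daily savings = 1.0738 × $0.116 = $0.1246
Payback = $6.65 / $0.1246 per day = 53.39 days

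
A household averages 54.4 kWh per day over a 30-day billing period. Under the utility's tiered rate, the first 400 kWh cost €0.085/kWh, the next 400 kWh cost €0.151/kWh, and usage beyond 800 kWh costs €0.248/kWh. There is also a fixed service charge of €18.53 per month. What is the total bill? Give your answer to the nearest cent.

€319.27

Usage = 54.4 kWh/day × 30 days = 1632 kWh
First 400 kWh × €0.085 = €34.00
Next 400 kWh × €0.151 = €60.40
Remaining 832 kWh × €0.248 = €206.34
Energy charge = €300.74; + service €18.53 = €319.27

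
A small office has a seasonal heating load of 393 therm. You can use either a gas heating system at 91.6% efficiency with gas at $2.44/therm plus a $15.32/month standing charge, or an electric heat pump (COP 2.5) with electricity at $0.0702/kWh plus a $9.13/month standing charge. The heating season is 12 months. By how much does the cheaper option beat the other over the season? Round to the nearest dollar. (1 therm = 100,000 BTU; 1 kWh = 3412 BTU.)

$798

Heat load = 393 therm × 100,000 = 39,300,000 BTU
Gas: input = 39,300,000 / 0.916 = 42,903,930 BTU = 429 therm → 429 × $2.44 = $1,046.86; + 12 × $15.32 standing = $1,230.70
Heat pump: 39,300,000 BTU / 3412 = 11,520 kWh heat; / 2.5 = 4,607 kWh in → × $0.0702 = $323.43; + 12 × $9.13 standing = $432.99
Difference = |$1,230.70 − $432.99| = $797.71 ≈ $798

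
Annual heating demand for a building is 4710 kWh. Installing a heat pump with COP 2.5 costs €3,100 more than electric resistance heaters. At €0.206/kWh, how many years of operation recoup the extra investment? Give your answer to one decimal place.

Resistance: 4710 kWh × €0.206 = €970.26/yr
Heat pump: 4710 / 2.5 = 1884 kWh in → × €0.206 = €388.10/yr
Annual savings = €582.16
Payback = €3,100 / €582.16 = 5.33 years

5.3 years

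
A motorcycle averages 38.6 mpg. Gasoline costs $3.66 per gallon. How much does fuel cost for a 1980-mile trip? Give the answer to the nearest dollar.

$188

Fuel = 1980 mi / 38.6 mpg = 51.3 gal
Cost = 51.3 gal × $3.66/gal = $187.74 ≈ $188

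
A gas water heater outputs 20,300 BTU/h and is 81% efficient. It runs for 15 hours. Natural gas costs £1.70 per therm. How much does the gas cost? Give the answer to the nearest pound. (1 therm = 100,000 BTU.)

Heat delivered = 20,300 BTU/h × 15 h = 304,500 BTU
Gas input = 304,500 / 0.810 = 375,926 BTU
= 375,926 / 100,000 = 3.759 therm
Cost = 3.759 × £1.70/therm = £6.39 ≈ £6

£6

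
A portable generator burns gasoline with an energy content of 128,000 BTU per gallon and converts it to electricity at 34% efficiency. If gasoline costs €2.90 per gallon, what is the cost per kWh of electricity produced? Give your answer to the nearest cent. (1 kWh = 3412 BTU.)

Electrical output per gallon = 128,000 BTU × 0.34 / 3412 BTU/kWh = 12.75 kWh
Cost per kWh = €2.90 / 12.75 kWh = €0.227

€0.23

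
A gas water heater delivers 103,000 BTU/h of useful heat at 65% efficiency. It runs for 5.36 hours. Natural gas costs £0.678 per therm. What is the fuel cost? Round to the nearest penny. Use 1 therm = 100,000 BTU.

Heat delivered = 103,000 BTU/h × 5.36 h = 552,080 BTU
Gas input = 552,080 / 0.65 = 849,354 BTU
= 849,354 / 100,000 = 8.494 therm
Cost = 8.494 × £0.678/therm = £5.76

£5.76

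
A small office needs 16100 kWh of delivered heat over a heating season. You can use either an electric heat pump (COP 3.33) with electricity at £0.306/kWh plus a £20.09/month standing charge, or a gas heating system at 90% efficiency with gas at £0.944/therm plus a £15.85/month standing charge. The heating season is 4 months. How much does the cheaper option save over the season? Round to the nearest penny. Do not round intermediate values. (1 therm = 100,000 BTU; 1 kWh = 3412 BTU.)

£920.23

Heat load = 16100 kWh × 3412 = 54,933,200 BTU
Gas: input = 54,933,200 / 0.90 = 61,036,889 BTU = 610.4 therm → 610.4 × £0.944 = £576.19; + 4 × £15.85 standing = £639.59
Heat pump: 54,933,200 BTU / 3412 = 16,100 kWh heat; / 3.33 = 4,835 kWh in → × £0.306 = £1,479.46; + 4 × £20.09 standing = £1,559.82
Difference = |£639.59 − £1,559.82| = £920.23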